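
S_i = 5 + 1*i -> [5, 6, 7, 8, 9]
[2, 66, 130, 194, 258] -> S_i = 2 + 64*i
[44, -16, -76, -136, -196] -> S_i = 44 + -60*i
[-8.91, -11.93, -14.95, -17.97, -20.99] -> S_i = -8.91 + -3.02*i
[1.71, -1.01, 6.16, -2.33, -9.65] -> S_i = Random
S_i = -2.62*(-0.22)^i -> [-2.62, 0.58, -0.13, 0.03, -0.01]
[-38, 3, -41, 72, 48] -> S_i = Random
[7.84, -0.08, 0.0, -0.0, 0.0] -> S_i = 7.84*(-0.01)^i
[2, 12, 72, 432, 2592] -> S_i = 2*6^i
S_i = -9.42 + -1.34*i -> [-9.42, -10.76, -12.1, -13.44, -14.78]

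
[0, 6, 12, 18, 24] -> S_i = 0 + 6*i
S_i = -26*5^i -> [-26, -130, -650, -3250, -16250]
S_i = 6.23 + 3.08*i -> [6.23, 9.31, 12.39, 15.47, 18.55]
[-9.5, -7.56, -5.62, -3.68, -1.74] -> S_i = -9.50 + 1.94*i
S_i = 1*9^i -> [1, 9, 81, 729, 6561]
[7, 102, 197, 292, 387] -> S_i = 7 + 95*i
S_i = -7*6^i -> [-7, -42, -252, -1512, -9072]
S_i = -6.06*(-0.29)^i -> [-6.06, 1.76, -0.51, 0.15, -0.04]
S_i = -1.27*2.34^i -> [-1.27, -2.97, -6.95, -16.27, -38.08]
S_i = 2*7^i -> [2, 14, 98, 686, 4802]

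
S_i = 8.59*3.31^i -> [8.59, 28.43, 94.11, 311.51, 1031.11]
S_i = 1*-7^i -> [1, -7, 49, -343, 2401]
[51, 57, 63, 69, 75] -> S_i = 51 + 6*i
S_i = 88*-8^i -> [88, -704, 5632, -45056, 360448]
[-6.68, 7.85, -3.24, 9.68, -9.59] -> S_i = Random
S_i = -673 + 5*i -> [-673, -668, -663, -658, -653]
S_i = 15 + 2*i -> [15, 17, 19, 21, 23]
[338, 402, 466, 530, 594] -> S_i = 338 + 64*i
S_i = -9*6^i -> [-9, -54, -324, -1944, -11664]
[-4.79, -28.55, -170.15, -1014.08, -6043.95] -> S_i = -4.79*5.96^i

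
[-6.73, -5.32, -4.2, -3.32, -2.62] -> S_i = -6.73*0.79^i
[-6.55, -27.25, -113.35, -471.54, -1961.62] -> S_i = -6.55*4.16^i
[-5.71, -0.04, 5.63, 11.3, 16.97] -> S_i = -5.71 + 5.67*i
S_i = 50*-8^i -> [50, -400, 3200, -25600, 204800]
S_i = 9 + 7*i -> [9, 16, 23, 30, 37]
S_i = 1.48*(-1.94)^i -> [1.48, -2.87, 5.57, -10.81, 20.96]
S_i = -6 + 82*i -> [-6, 76, 158, 240, 322]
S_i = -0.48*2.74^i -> [-0.48, -1.32, -3.6, -9.87, -27.05]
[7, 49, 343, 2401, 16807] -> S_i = 7*7^i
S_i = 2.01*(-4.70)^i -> [2.01, -9.45, 44.4, -208.68, 980.82]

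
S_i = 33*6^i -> [33, 198, 1188, 7128, 42768]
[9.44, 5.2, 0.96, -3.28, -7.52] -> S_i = 9.44 + -4.24*i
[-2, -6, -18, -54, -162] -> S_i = -2*3^i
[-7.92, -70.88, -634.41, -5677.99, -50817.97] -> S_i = -7.92*8.95^i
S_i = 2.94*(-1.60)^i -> [2.94, -4.7, 7.53, -12.04, 19.27]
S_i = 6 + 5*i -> [6, 11, 16, 21, 26]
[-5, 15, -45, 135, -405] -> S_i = -5*-3^i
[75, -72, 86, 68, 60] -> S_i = Random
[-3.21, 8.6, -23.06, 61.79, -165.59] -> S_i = -3.21*(-2.68)^i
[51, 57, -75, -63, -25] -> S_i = Random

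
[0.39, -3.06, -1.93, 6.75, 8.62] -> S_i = Random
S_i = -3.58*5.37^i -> [-3.58, -19.22, -103.24, -554.38, -2977.01]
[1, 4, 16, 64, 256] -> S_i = 1*4^i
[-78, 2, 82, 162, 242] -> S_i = -78 + 80*i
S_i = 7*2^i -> [7, 14, 28, 56, 112]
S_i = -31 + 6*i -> [-31, -25, -19, -13, -7]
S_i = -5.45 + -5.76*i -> [-5.45, -11.21, -16.97, -22.73, -28.49]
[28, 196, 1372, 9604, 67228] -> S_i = 28*7^i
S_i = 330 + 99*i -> [330, 429, 528, 627, 726]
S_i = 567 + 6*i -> [567, 573, 579, 585, 591]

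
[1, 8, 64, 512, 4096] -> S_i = 1*8^i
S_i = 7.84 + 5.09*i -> [7.84, 12.93, 18.02, 23.11, 28.2]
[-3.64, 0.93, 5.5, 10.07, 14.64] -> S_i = -3.64 + 4.57*i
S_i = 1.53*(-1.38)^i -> [1.53, -2.11, 2.91, -4.02, 5.55]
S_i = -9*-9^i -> [-9, 81, -729, 6561, -59049]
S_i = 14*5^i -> [14, 70, 350, 1750, 8750]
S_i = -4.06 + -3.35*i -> [-4.06, -7.41, -10.76, -14.11, -17.46]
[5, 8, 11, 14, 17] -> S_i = 5 + 3*i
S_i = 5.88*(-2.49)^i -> [5.88, -14.64, 36.46, -90.78, 226.03]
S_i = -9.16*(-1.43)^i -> [-9.16, 13.1, -18.73, 26.79, -38.3]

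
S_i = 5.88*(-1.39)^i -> [5.88, -8.17, 11.36, -15.79, 21.95]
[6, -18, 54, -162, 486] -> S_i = 6*-3^i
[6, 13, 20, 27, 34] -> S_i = 6 + 7*i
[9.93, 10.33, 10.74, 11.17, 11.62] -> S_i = 9.93*1.04^i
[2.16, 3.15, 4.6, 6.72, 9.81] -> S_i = 2.16*1.46^i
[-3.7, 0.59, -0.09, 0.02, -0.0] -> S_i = -3.70*(-0.16)^i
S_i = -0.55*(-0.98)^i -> [-0.55, 0.54, -0.53, 0.52, -0.51]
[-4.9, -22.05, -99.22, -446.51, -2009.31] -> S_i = -4.90*4.50^i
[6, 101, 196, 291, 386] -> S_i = 6 + 95*i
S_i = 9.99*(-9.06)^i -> [9.99, -90.51, 820.02, -7429.34, 67309.8]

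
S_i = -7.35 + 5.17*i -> [-7.35, -2.18, 2.99, 8.16, 13.33]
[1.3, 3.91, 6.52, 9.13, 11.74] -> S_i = 1.30 + 2.61*i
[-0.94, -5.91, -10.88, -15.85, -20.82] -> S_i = -0.94 + -4.97*i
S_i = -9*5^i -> [-9, -45, -225, -1125, -5625]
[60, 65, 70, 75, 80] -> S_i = 60 + 5*i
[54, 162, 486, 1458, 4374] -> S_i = 54*3^i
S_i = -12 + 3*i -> [-12, -9, -6, -3, 0]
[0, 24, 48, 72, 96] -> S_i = 0 + 24*i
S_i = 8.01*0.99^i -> [8.01, 7.93, 7.85, 7.77, 7.69]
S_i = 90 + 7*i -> [90, 97, 104, 111, 118]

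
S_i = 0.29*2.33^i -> [0.29, 0.68, 1.57, 3.67, 8.55]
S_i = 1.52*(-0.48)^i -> [1.52, -0.73, 0.35, -0.17, 0.08]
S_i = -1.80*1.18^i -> [-1.8, -2.12, -2.51, -2.96, -3.49]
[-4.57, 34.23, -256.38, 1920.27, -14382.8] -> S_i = -4.57*(-7.49)^i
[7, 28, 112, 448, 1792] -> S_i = 7*4^i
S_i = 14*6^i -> [14, 84, 504, 3024, 18144]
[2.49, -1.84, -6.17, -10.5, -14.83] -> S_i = 2.49 + -4.33*i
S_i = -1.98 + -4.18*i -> [-1.98, -6.16, -10.34, -14.52, -18.7]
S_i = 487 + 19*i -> [487, 506, 525, 544, 563]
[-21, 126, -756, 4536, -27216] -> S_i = -21*-6^i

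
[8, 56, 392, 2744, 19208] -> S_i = 8*7^i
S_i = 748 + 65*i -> [748, 813, 878, 943, 1008]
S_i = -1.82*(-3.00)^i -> [-1.82, 5.46, -16.38, 49.14, -147.42]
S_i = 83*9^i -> [83, 747, 6723, 60507, 544563]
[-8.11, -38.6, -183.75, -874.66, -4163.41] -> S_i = -8.11*4.76^i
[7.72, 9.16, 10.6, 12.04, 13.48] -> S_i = 7.72 + 1.44*i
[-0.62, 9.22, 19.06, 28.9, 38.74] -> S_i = -0.62 + 9.84*i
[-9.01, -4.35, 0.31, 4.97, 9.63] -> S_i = -9.01 + 4.66*i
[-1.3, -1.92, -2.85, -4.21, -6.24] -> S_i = -1.30*1.48^i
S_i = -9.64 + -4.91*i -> [-9.64, -14.55, -19.46, -24.37, -29.28]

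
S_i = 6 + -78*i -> [6, -72, -150, -228, -306]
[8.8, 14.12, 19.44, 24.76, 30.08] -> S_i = 8.80 + 5.32*i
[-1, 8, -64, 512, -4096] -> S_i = -1*-8^i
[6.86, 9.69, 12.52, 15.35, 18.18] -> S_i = 6.86 + 2.83*i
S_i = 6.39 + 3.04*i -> [6.39, 9.43, 12.47, 15.51, 18.55]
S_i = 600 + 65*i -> [600, 665, 730, 795, 860]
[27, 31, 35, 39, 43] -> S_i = 27 + 4*i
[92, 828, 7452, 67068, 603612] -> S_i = 92*9^i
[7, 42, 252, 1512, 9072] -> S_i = 7*6^i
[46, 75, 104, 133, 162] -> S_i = 46 + 29*i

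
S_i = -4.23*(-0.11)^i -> [-4.23, 0.47, -0.05, 0.01, -0.0]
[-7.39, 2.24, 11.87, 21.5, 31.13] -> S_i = -7.39 + 9.63*i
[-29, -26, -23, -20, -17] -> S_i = -29 + 3*i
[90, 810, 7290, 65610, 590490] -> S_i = 90*9^i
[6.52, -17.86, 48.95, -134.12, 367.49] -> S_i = 6.52*(-2.74)^i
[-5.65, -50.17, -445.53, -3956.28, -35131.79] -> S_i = -5.65*8.88^i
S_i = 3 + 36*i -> [3, 39, 75, 111, 147]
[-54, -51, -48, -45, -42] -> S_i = -54 + 3*i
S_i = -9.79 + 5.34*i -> [-9.79, -4.45, 0.89, 6.23, 11.57]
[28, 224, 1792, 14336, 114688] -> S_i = 28*8^i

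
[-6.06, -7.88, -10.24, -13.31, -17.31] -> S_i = -6.06*1.30^i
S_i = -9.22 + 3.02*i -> [-9.22, -6.2, -3.18, -0.16, 2.86]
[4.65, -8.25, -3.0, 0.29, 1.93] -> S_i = Random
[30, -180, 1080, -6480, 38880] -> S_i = 30*-6^i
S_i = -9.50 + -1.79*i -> [-9.5, -11.29, -13.08, -14.87, -16.66]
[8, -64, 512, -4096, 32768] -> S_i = 8*-8^i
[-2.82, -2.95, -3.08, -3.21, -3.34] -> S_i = -2.82 + -0.13*i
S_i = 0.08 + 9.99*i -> [0.08, 10.07, 20.06, 30.05, 40.04]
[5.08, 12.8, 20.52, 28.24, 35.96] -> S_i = 5.08 + 7.72*i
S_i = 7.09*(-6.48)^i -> [7.09, -45.94, 297.71, -1929.17, 12501.04]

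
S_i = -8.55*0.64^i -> [-8.55, -5.47, -3.5, -2.24, -1.43]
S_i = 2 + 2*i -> [2, 4, 6, 8, 10]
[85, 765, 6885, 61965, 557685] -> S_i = 85*9^i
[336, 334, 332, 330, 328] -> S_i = 336 + -2*i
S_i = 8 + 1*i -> [8, 9, 10, 11, 12]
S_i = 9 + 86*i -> [9, 95, 181, 267, 353]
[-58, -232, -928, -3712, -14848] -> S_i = -58*4^i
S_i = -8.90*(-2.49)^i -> [-8.9, 22.16, -55.18, 137.4, -342.13]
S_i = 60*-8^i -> [60, -480, 3840, -30720, 245760]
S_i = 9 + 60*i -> [9, 69, 129, 189, 249]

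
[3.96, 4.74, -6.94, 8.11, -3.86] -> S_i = Random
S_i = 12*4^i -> [12, 48, 192, 768, 3072]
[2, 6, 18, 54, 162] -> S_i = 2*3^i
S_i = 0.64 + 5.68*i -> [0.64, 6.32, 12.0, 17.68, 23.36]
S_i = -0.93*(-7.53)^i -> [-0.93, 7.0, -52.73, 397.07, -2989.94]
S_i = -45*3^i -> [-45, -135, -405, -1215, -3645]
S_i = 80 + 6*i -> [80, 86, 92, 98, 104]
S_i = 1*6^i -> [1, 6, 36, 216, 1296]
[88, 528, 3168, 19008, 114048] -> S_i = 88*6^i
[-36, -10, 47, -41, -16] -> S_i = Random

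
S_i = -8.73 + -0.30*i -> [-8.73, -9.03, -9.33, -9.63, -9.93]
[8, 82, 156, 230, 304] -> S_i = 8 + 74*i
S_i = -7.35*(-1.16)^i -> [-7.35, 8.53, -9.89, 11.47, -13.31]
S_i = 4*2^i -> [4, 8, 16, 32, 64]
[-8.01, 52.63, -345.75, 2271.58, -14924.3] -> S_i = -8.01*(-6.57)^i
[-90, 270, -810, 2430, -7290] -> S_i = -90*-3^i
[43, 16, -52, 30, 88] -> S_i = Random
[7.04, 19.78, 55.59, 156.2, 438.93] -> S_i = 7.04*2.81^i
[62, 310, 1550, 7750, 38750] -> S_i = 62*5^i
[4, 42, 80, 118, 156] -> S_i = 4 + 38*i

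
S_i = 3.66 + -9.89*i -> [3.66, -6.23, -16.12, -26.01, -35.9]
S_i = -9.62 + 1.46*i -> [-9.62, -8.16, -6.7, -5.24, -3.78]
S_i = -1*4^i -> [-1, -4, -16, -64, -256]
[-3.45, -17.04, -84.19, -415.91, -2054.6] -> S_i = -3.45*4.94^i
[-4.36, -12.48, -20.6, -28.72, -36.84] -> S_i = -4.36 + -8.12*i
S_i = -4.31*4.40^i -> [-4.31, -18.96, -83.44, -367.14, -1615.43]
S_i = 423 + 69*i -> [423, 492, 561, 630, 699]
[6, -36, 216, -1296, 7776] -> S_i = 6*-6^i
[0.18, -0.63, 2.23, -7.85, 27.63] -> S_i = 0.18*(-3.52)^i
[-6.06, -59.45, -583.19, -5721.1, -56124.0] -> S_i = -6.06*9.81^i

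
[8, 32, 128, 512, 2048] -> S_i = 8*4^i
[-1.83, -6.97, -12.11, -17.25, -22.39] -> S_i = -1.83 + -5.14*i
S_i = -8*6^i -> [-8, -48, -288, -1728, -10368]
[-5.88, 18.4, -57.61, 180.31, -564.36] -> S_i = -5.88*(-3.13)^i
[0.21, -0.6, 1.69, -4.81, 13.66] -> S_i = 0.21*(-2.84)^i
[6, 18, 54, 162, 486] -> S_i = 6*3^i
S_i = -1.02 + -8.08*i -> [-1.02, -9.1, -17.18, -25.26, -33.34]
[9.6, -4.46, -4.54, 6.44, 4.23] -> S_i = Random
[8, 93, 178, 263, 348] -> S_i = 8 + 85*i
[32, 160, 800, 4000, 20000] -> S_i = 32*5^i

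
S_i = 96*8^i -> [96, 768, 6144, 49152, 393216]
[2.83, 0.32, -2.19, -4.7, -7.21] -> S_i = 2.83 + -2.51*i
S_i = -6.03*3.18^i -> [-6.03, -19.18, -60.98, -193.91, -616.63]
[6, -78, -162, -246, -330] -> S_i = 6 + -84*i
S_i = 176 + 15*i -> [176, 191, 206, 221, 236]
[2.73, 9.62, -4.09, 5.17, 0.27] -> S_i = Random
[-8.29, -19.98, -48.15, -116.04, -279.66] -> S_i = -8.29*2.41^i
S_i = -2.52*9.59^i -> [-2.52, -24.17, -231.76, -2222.57, -21314.49]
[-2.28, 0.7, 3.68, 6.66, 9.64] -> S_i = -2.28 + 2.98*i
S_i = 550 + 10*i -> [550, 560, 570, 580, 590]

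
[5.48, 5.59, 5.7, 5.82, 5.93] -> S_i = 5.48*1.02^i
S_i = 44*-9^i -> [44, -396, 3564, -32076, 288684]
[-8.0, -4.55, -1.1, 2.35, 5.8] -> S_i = -8.00 + 3.45*i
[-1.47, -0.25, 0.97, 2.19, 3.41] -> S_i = -1.47 + 1.22*i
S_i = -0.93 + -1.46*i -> [-0.93, -2.39, -3.85, -5.31, -6.77]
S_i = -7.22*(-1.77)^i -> [-7.22, 12.78, -22.62, 40.04, -70.86]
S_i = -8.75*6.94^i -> [-8.75, -60.72, -421.43, -2924.73, -20297.66]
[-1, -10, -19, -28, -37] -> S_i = -1 + -9*i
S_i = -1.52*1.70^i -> [-1.52, -2.58, -4.39, -7.47, -12.7]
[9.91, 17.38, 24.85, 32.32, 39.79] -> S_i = 9.91 + 7.47*i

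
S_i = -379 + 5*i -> [-379, -374, -369, -364, -359]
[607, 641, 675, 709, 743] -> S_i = 607 + 34*i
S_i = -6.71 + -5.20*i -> [-6.71, -11.91, -17.11, -22.31, -27.51]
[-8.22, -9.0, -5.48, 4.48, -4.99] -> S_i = Random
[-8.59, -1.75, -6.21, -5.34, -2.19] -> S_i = Random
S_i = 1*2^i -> [1, 2, 4, 8, 16]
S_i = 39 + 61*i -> [39, 100, 161, 222, 283]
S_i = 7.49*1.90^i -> [7.49, 14.23, 27.04, 51.37, 97.61]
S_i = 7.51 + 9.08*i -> [7.51, 16.59, 25.67, 34.75, 43.83]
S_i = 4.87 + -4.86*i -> [4.87, 0.01, -4.85, -9.71, -14.57]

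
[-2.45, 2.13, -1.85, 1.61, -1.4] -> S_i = -2.45*(-0.87)^i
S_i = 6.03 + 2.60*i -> [6.03, 8.63, 11.23, 13.83, 16.43]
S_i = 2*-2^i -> [2, -4, 8, -16, 32]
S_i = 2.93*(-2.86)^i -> [2.93, -8.38, 23.97, -68.54, 196.03]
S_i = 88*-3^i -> [88, -264, 792, -2376, 7128]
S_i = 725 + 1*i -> [725, 726, 727, 728, 729]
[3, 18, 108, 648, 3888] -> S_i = 3*6^i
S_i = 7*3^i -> [7, 21, 63, 189, 567]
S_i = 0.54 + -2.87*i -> [0.54, -2.33, -5.2, -8.07, -10.94]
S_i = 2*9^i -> [2, 18, 162, 1458, 13122]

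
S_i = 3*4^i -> [3, 12, 48, 192, 768]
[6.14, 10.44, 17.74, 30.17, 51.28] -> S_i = 6.14*1.70^i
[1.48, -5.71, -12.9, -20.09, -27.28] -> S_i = 1.48 + -7.19*i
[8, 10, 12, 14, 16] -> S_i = 8 + 2*i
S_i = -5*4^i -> [-5, -20, -80, -320, -1280]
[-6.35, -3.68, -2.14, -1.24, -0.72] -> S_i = -6.35*0.58^i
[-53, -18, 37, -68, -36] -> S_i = Random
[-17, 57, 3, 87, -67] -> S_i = Random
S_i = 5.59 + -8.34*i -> [5.59, -2.75, -11.09, -19.43, -27.77]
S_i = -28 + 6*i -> [-28, -22, -16, -10, -4]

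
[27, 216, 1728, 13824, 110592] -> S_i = 27*8^i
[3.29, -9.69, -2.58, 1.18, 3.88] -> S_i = Random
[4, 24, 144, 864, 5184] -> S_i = 4*6^i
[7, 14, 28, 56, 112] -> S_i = 7*2^i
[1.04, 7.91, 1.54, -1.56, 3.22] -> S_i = Random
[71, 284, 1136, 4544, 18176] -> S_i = 71*4^i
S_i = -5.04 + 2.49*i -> [-5.04, -2.55, -0.06, 2.43, 4.92]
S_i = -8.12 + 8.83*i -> [-8.12, 0.71, 9.54, 18.37, 27.2]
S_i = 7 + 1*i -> [7, 8, 9, 10, 11]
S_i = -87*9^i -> [-87, -783, -7047, -63423, -570807]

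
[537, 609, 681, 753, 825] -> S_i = 537 + 72*i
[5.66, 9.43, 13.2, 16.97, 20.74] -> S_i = 5.66 + 3.77*i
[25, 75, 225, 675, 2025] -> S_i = 25*3^i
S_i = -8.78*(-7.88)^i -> [-8.78, 69.19, -545.19, 4296.09, -33853.17]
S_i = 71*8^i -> [71, 568, 4544, 36352, 290816]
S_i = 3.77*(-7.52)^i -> [3.77, -28.35, 213.2, -1603.23, 12056.26]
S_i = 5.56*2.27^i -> [5.56, 12.62, 28.65, 65.04, 147.63]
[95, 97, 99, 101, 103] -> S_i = 95 + 2*i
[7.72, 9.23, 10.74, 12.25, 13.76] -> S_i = 7.72 + 1.51*i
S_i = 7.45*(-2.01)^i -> [7.45, -14.97, 30.1, -60.5, 121.6]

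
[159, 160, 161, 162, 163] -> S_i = 159 + 1*i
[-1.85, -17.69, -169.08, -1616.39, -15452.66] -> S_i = -1.85*9.56^i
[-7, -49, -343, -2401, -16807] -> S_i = -7*7^i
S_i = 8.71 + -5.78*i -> [8.71, 2.93, -2.85, -8.63, -14.41]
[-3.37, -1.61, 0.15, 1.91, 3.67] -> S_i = -3.37 + 1.76*i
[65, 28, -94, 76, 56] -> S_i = Random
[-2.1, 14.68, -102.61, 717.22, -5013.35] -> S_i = -2.10*(-6.99)^i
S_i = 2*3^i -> [2, 6, 18, 54, 162]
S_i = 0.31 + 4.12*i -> [0.31, 4.43, 8.55, 12.67, 16.79]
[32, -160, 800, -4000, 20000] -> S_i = 32*-5^i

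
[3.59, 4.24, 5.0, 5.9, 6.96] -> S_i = 3.59*1.18^i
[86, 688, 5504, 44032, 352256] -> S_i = 86*8^i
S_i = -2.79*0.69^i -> [-2.79, -1.93, -1.33, -0.92, -0.63]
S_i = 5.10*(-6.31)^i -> [5.1, -32.18, 203.06, -1281.32, 8085.14]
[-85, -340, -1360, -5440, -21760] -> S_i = -85*4^i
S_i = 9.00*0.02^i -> [9.0, 0.18, 0.0, 0.0, 0.0]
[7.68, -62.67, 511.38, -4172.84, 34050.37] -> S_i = 7.68*(-8.16)^i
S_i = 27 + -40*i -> [27, -13, -53, -93, -133]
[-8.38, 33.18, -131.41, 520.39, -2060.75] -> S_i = -8.38*(-3.96)^i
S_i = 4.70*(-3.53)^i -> [4.7, -16.59, 58.57, -206.74, 729.79]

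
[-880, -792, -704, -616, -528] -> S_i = -880 + 88*i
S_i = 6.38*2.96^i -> [6.38, 18.88, 55.9, 165.46, 489.76]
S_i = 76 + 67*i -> [76, 143, 210, 277, 344]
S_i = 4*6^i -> [4, 24, 144, 864, 5184]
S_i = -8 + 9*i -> [-8, 1, 10, 19, 28]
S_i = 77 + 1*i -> [77, 78, 79, 80, 81]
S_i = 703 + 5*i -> [703, 708, 713, 718, 723]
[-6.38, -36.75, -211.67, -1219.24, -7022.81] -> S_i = -6.38*5.76^i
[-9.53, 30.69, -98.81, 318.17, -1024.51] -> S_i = -9.53*(-3.22)^i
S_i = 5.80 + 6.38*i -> [5.8, 12.18, 18.56, 24.94, 31.32]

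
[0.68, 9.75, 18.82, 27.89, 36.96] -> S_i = 0.68 + 9.07*i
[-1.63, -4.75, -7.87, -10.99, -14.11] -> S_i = -1.63 + -3.12*i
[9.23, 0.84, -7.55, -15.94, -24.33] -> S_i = 9.23 + -8.39*i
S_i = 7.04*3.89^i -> [7.04, 27.39, 106.53, 414.4, 1612.02]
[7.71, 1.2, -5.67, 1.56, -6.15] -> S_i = Random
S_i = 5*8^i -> [5, 40, 320, 2560, 20480]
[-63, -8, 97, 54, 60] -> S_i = Random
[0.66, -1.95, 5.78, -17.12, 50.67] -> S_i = 0.66*(-2.96)^i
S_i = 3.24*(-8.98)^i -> [3.24, -29.1, 261.27, -2346.25, 21069.31]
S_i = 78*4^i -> [78, 312, 1248, 4992, 19968]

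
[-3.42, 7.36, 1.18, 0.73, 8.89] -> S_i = Random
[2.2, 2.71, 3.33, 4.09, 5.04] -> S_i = 2.20*1.23^i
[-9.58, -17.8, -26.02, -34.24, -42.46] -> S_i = -9.58 + -8.22*i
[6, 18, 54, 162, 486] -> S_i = 6*3^i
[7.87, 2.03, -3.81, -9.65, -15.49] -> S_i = 7.87 + -5.84*i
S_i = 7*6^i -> [7, 42, 252, 1512, 9072]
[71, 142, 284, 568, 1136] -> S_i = 71*2^i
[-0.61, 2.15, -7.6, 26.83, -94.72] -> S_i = -0.61*(-3.53)^i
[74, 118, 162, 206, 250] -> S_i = 74 + 44*i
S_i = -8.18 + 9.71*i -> [-8.18, 1.53, 11.24, 20.95, 30.66]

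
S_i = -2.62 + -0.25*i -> [-2.62, -2.87, -3.12, -3.37, -3.62]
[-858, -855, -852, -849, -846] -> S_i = -858 + 3*i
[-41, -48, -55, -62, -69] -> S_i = -41 + -7*i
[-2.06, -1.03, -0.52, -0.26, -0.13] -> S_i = -2.06*0.50^i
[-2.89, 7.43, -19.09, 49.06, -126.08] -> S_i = -2.89*(-2.57)^i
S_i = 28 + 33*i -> [28, 61, 94, 127, 160]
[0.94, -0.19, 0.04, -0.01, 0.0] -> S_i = 0.94*(-0.20)^i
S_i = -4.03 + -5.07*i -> [-4.03, -9.1, -14.17, -19.24, -24.31]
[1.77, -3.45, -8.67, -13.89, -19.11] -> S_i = 1.77 + -5.22*i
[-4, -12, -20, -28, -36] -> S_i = -4 + -8*i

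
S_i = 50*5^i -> [50, 250, 1250, 6250, 31250]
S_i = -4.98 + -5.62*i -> [-4.98, -10.6, -16.22, -21.84, -27.46]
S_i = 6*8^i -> [6, 48, 384, 3072, 24576]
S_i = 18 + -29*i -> [18, -11, -40, -69, -98]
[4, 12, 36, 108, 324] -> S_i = 4*3^i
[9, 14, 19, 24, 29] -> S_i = 9 + 5*i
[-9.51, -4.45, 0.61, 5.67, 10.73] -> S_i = -9.51 + 5.06*i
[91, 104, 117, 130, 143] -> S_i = 91 + 13*i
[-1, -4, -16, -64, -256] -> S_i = -1*4^i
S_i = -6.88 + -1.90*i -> [-6.88, -8.78, -10.68, -12.58, -14.48]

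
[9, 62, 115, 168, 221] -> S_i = 9 + 53*i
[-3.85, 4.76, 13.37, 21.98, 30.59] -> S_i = -3.85 + 8.61*i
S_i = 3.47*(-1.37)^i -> [3.47, -4.75, 6.51, -8.92, 12.22]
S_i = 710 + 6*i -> [710, 716, 722, 728, 734]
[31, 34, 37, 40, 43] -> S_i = 31 + 3*i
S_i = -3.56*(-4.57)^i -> [-3.56, 16.27, -74.35, 339.78, -1552.8]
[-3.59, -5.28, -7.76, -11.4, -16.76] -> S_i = -3.59*1.47^i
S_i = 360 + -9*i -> [360, 351, 342, 333, 324]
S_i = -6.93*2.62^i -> [-6.93, -18.16, -47.57, -124.63, -326.54]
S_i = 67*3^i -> [67, 201, 603, 1809, 5427]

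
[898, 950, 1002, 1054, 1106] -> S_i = 898 + 52*i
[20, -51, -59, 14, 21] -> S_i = Random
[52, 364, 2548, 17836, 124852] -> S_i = 52*7^i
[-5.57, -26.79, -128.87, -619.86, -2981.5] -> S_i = -5.57*4.81^i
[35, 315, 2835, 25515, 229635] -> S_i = 35*9^i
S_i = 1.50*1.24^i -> [1.5, 1.86, 2.31, 2.86, 3.55]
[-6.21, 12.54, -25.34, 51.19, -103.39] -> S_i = -6.21*(-2.02)^i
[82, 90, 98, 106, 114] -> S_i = 82 + 8*i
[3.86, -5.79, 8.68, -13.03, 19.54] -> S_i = 3.86*(-1.50)^i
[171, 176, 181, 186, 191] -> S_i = 171 + 5*i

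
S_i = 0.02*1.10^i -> [0.02, 0.02, 0.02, 0.03, 0.03]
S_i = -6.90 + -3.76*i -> [-6.9, -10.66, -14.42, -18.18, -21.94]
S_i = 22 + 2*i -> [22, 24, 26, 28, 30]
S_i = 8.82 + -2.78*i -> [8.82, 6.04, 3.26, 0.48, -2.3]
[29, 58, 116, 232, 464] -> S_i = 29*2^i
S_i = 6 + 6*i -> [6, 12, 18, 24, 30]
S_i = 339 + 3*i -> [339, 342, 345, 348, 351]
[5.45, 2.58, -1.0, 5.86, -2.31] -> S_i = Random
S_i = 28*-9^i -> [28, -252, 2268, -20412, 183708]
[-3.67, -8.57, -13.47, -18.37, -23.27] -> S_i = -3.67 + -4.90*i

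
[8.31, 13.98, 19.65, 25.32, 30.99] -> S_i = 8.31 + 5.67*i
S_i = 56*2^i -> [56, 112, 224, 448, 896]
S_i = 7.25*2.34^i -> [7.25, 16.96, 39.7, 92.89, 217.37]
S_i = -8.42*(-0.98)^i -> [-8.42, 8.25, -8.09, 7.92, -7.77]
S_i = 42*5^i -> [42, 210, 1050, 5250, 26250]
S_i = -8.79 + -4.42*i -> [-8.79, -13.21, -17.63, -22.05, -26.47]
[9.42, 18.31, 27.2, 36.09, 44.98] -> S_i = 9.42 + 8.89*i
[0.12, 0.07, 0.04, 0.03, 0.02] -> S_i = 0.12*0.60^i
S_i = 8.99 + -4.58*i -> [8.99, 4.41, -0.17, -4.75, -9.33]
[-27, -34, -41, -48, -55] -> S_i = -27 + -7*i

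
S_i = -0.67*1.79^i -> [-0.67, -1.2, -2.15, -3.84, -6.88]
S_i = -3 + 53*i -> [-3, 50, 103, 156, 209]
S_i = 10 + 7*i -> [10, 17, 24, 31, 38]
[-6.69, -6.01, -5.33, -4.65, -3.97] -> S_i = -6.69 + 0.68*i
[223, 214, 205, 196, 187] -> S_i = 223 + -9*i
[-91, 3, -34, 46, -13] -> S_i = Random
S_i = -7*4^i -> [-7, -28, -112, -448, -1792]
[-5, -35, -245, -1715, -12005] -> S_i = -5*7^i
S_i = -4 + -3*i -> [-4, -7, -10, -13, -16]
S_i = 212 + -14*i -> [212, 198, 184, 170, 156]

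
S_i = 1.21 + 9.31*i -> [1.21, 10.52, 19.83, 29.14, 38.45]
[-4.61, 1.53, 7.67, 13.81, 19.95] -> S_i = -4.61 + 6.14*i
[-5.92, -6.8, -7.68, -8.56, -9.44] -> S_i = -5.92 + -0.88*i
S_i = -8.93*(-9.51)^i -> [-8.93, 84.92, -807.63, 7680.56, -73042.15]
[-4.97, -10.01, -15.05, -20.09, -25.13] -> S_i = -4.97 + -5.04*i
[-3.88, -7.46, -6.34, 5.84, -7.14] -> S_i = Random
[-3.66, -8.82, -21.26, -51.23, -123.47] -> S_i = -3.66*2.41^i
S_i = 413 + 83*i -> [413, 496, 579, 662, 745]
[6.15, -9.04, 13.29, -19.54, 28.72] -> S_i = 6.15*(-1.47)^i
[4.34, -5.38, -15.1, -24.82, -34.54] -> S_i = 4.34 + -9.72*i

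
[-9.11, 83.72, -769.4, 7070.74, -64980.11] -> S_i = -9.11*(-9.19)^i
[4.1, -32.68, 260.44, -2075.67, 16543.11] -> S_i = 4.10*(-7.97)^i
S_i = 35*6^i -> [35, 210, 1260, 7560, 45360]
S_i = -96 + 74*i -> [-96, -22, 52, 126, 200]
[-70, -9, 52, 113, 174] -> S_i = -70 + 61*i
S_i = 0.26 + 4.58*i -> [0.26, 4.84, 9.42, 14.0, 18.58]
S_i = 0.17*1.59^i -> [0.17, 0.27, 0.43, 0.68, 1.09]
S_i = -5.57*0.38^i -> [-5.57, -2.12, -0.8, -0.31, -0.12]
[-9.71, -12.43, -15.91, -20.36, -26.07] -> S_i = -9.71*1.28^i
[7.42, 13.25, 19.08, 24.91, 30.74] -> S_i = 7.42 + 5.83*i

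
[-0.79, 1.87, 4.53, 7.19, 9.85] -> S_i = -0.79 + 2.66*i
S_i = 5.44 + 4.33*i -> [5.44, 9.77, 14.1, 18.43, 22.76]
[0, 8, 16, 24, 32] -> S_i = 0 + 8*i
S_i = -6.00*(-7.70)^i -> [-6.0, 46.2, -355.74, 2739.2, -21091.82]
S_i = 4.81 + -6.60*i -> [4.81, -1.79, -8.39, -14.99, -21.59]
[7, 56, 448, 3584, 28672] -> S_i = 7*8^i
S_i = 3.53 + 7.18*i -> [3.53, 10.71, 17.89, 25.07, 32.25]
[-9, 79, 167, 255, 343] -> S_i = -9 + 88*i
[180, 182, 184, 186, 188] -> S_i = 180 + 2*i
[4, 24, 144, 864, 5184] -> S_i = 4*6^i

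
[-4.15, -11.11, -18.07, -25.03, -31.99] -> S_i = -4.15 + -6.96*i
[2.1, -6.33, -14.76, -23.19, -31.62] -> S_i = 2.10 + -8.43*i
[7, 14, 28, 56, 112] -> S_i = 7*2^i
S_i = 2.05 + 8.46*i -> [2.05, 10.51, 18.97, 27.43, 35.89]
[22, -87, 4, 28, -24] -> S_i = Random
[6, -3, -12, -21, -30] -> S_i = 6 + -9*i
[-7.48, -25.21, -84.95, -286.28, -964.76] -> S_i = -7.48*3.37^i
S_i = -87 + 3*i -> [-87, -84, -81, -78, -75]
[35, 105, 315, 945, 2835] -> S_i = 35*3^i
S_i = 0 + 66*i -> [0, 66, 132, 198, 264]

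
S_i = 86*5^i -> [86, 430, 2150, 10750, 53750]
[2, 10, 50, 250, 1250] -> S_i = 2*5^i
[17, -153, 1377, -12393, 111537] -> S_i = 17*-9^i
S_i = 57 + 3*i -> [57, 60, 63, 66, 69]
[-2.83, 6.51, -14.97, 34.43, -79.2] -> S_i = -2.83*(-2.30)^i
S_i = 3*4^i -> [3, 12, 48, 192, 768]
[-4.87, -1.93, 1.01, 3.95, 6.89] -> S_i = -4.87 + 2.94*i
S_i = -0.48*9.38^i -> [-0.48, -4.5, -42.23, -396.14, -3715.8]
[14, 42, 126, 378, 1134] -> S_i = 14*3^i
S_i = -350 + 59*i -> [-350, -291, -232, -173, -114]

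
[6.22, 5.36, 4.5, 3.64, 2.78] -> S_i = 6.22 + -0.86*i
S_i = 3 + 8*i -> [3, 11, 19, 27, 35]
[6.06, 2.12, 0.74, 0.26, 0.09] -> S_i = 6.06*0.35^i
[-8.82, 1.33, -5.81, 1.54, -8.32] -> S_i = Random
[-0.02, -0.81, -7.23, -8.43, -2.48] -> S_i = Random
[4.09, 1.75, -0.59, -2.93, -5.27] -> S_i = 4.09 + -2.34*i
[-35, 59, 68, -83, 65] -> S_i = Random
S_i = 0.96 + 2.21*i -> [0.96, 3.17, 5.38, 7.59, 9.8]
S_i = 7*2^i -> [7, 14, 28, 56, 112]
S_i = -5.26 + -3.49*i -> [-5.26, -8.75, -12.24, -15.73, -19.22]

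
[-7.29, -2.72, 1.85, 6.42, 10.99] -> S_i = -7.29 + 4.57*i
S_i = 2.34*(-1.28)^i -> [2.34, -3.0, 3.83, -4.91, 6.28]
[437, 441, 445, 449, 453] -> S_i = 437 + 4*i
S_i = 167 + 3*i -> [167, 170, 173, 176, 179]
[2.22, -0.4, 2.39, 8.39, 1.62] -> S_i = Random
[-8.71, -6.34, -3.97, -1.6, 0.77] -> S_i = -8.71 + 2.37*i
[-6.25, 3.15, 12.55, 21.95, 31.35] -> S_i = -6.25 + 9.40*i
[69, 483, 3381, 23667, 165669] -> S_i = 69*7^i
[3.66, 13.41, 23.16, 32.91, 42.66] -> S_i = 3.66 + 9.75*i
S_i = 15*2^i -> [15, 30, 60, 120, 240]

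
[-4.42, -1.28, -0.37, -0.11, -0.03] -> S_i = -4.42*0.29^i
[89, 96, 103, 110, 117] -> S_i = 89 + 7*i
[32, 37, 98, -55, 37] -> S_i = Random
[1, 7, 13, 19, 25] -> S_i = 1 + 6*i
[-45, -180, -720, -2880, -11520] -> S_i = -45*4^i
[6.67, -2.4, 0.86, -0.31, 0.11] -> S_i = 6.67*(-0.36)^i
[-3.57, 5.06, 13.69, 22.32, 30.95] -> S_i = -3.57 + 8.63*i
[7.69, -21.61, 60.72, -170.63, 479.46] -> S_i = 7.69*(-2.81)^i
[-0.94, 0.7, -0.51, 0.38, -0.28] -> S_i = -0.94*(-0.74)^i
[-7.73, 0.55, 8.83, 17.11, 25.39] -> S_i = -7.73 + 8.28*i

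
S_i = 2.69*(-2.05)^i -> [2.69, -5.51, 11.3, -23.17, 47.51]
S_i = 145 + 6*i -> [145, 151, 157, 163, 169]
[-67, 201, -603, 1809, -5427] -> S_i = -67*-3^i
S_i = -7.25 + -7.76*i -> [-7.25, -15.01, -22.77, -30.53, -38.29]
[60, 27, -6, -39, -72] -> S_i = 60 + -33*i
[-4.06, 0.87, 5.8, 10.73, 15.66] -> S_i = -4.06 + 4.93*i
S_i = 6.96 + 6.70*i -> [6.96, 13.66, 20.36, 27.06, 33.76]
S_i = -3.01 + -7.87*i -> [-3.01, -10.88, -18.75, -26.62, -34.49]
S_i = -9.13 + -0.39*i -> [-9.13, -9.52, -9.91, -10.3, -10.69]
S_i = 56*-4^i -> [56, -224, 896, -3584, 14336]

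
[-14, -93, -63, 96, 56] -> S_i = Random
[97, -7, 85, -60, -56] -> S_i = Random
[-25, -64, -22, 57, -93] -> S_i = Random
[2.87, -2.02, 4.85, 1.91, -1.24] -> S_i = Random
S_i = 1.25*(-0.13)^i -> [1.25, -0.16, 0.02, -0.0, 0.0]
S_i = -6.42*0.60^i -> [-6.42, -3.85, -2.31, -1.39, -0.83]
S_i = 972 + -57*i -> [972, 915, 858, 801, 744]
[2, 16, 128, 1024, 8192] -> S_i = 2*8^i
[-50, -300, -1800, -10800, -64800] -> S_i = -50*6^i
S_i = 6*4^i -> [6, 24, 96, 384, 1536]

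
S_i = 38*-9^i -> [38, -342, 3078, -27702, 249318]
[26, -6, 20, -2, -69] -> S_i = Random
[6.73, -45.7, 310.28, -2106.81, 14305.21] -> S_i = 6.73*(-6.79)^i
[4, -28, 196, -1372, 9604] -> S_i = 4*-7^i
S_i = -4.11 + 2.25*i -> [-4.11, -1.86, 0.39, 2.64, 4.89]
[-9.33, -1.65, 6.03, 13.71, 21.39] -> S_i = -9.33 + 7.68*i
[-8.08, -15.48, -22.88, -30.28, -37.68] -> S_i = -8.08 + -7.40*i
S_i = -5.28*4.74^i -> [-5.28, -25.03, -118.63, -562.3, -2665.31]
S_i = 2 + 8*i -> [2, 10, 18, 26, 34]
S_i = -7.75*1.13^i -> [-7.75, -8.76, -9.9, -11.18, -12.64]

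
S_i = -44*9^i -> [-44, -396, -3564, -32076, -288684]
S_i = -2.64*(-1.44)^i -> [-2.64, 3.8, -5.47, 7.88, -11.35]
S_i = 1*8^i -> [1, 8, 64, 512, 4096]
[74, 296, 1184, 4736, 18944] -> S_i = 74*4^i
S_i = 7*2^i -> [7, 14, 28, 56, 112]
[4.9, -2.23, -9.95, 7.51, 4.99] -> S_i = Random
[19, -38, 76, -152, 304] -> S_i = 19*-2^i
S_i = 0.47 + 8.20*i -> [0.47, 8.67, 16.87, 25.07, 33.27]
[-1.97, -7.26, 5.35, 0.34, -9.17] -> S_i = Random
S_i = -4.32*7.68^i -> [-4.32, -33.18, -254.8, -1956.89, -15028.95]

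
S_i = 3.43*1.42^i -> [3.43, 4.87, 6.92, 9.82, 13.95]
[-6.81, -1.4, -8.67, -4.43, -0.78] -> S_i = Random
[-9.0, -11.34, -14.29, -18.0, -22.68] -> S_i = -9.00*1.26^i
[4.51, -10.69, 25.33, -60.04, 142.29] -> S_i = 4.51*(-2.37)^i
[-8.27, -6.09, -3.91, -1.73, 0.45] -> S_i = -8.27 + 2.18*i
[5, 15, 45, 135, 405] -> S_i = 5*3^i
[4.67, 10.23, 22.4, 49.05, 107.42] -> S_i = 4.67*2.19^i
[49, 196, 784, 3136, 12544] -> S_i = 49*4^i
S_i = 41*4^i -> [41, 164, 656, 2624, 10496]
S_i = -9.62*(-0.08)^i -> [-9.62, 0.77, -0.06, 0.0, -0.0]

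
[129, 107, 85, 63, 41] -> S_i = 129 + -22*i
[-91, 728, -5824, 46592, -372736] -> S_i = -91*-8^i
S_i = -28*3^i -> [-28, -84, -252, -756, -2268]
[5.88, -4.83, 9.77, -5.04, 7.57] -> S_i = Random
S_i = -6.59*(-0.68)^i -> [-6.59, 4.48, -3.05, 2.07, -1.41]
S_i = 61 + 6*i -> [61, 67, 73, 79, 85]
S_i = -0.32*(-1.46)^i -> [-0.32, 0.47, -0.68, 1.0, -1.45]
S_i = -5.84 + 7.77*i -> [-5.84, 1.93, 9.7, 17.47, 25.24]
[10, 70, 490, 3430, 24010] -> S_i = 10*7^i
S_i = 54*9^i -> [54, 486, 4374, 39366, 354294]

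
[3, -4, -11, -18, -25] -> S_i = 3 + -7*i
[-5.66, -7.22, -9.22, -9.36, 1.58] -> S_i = Random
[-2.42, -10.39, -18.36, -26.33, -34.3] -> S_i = -2.42 + -7.97*i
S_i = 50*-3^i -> [50, -150, 450, -1350, 4050]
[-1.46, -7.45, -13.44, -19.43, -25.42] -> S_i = -1.46 + -5.99*i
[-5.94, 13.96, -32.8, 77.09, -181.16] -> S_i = -5.94*(-2.35)^i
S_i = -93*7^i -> [-93, -651, -4557, -31899, -223293]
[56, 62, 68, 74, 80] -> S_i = 56 + 6*i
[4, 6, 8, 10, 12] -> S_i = 4 + 2*i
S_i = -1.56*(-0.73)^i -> [-1.56, 1.14, -0.83, 0.61, -0.44]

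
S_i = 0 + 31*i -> [0, 31, 62, 93, 124]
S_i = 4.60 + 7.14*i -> [4.6, 11.74, 18.88, 26.02, 33.16]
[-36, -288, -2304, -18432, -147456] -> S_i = -36*8^i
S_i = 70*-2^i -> [70, -140, 280, -560, 1120]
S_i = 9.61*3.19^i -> [9.61, 30.66, 97.79, 311.96, 995.14]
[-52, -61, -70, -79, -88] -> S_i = -52 + -9*i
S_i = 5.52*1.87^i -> [5.52, 10.32, 19.3, 36.1, 67.5]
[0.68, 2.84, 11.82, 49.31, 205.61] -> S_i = 0.68*4.17^i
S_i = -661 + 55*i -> [-661, -606, -551, -496, -441]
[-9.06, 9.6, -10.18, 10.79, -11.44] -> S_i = -9.06*(-1.06)^i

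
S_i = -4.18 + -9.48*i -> [-4.18, -13.66, -23.14, -32.62, -42.1]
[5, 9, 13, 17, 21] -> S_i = 5 + 4*i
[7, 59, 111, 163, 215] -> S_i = 7 + 52*i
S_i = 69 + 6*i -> [69, 75, 81, 87, 93]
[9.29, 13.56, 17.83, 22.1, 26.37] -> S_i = 9.29 + 4.27*i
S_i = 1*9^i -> [1, 9, 81, 729, 6561]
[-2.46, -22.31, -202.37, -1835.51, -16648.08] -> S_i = -2.46*9.07^i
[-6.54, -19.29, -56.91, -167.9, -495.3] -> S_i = -6.54*2.95^i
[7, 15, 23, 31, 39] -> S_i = 7 + 8*i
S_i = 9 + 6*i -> [9, 15, 21, 27, 33]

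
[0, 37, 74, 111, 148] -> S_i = 0 + 37*i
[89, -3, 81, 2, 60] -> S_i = Random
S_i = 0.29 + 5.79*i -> [0.29, 6.08, 11.87, 17.66, 23.45]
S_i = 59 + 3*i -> [59, 62, 65, 68, 71]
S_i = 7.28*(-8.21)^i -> [7.28, -59.77, 490.7, -4028.66, 33075.32]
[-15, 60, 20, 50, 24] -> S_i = Random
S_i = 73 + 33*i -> [73, 106, 139, 172, 205]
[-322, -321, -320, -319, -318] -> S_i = -322 + 1*i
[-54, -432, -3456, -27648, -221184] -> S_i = -54*8^i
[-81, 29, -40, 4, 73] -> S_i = Random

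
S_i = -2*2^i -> [-2, -4, -8, -16, -32]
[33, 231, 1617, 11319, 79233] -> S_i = 33*7^i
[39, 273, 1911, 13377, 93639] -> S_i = 39*7^i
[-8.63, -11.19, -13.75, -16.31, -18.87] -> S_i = -8.63 + -2.56*i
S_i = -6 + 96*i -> [-6, 90, 186, 282, 378]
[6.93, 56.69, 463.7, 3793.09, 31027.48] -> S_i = 6.93*8.18^i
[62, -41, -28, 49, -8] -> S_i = Random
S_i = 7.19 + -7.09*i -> [7.19, 0.1, -6.99, -14.08, -21.17]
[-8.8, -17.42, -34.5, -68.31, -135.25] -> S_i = -8.80*1.98^i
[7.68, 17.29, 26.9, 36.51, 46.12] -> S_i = 7.68 + 9.61*i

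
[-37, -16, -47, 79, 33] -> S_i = Random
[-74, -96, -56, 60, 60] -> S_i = Random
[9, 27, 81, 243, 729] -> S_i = 9*3^i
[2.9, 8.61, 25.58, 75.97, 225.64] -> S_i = 2.90*2.97^i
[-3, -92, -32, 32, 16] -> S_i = Random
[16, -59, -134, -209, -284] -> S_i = 16 + -75*i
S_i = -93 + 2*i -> [-93, -91, -89, -87, -85]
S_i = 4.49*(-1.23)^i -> [4.49, -5.52, 6.79, -8.36, 10.28]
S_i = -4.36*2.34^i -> [-4.36, -10.2, -23.87, -55.86, -130.72]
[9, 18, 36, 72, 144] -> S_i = 9*2^i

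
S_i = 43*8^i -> [43, 344, 2752, 22016, 176128]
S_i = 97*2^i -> [97, 194, 388, 776, 1552]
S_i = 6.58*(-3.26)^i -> [6.58, -21.45, 69.93, -227.97, 743.18]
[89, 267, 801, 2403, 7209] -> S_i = 89*3^i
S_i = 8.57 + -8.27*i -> [8.57, 0.3, -7.97, -16.24, -24.51]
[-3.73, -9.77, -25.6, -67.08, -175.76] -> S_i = -3.73*2.62^i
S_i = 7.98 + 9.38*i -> [7.98, 17.36, 26.74, 36.12, 45.5]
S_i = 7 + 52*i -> [7, 59, 111, 163, 215]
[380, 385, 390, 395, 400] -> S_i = 380 + 5*i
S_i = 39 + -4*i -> [39, 35, 31, 27, 23]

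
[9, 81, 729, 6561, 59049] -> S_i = 9*9^i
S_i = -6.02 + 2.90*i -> [-6.02, -3.12, -0.22, 2.68, 5.58]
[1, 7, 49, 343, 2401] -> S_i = 1*7^i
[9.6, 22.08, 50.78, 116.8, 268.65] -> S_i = 9.60*2.30^i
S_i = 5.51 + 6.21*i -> [5.51, 11.72, 17.93, 24.14, 30.35]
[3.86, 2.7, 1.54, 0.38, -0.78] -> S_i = 3.86 + -1.16*i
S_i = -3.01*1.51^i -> [-3.01, -4.55, -6.86, -10.36, -15.65]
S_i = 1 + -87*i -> [1, -86, -173, -260, -347]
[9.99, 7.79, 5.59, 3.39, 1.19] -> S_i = 9.99 + -2.20*i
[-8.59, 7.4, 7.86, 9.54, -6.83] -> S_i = Random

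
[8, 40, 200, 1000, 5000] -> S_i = 8*5^i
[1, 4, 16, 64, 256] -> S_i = 1*4^i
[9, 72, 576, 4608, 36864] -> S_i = 9*8^i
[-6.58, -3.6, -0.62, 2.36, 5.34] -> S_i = -6.58 + 2.98*i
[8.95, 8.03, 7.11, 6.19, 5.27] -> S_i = 8.95 + -0.92*i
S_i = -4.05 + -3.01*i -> [-4.05, -7.06, -10.07, -13.08, -16.09]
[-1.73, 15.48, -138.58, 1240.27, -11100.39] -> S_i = -1.73*(-8.95)^i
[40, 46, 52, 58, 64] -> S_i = 40 + 6*i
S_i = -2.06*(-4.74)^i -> [-2.06, 9.76, -46.28, 219.38, -1039.87]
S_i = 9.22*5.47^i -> [9.22, 50.43, 275.87, 1509.01, 8254.3]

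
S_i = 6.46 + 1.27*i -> [6.46, 7.73, 9.0, 10.27, 11.54]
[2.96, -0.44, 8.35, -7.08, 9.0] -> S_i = Random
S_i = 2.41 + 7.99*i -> [2.41, 10.4, 18.39, 26.38, 34.37]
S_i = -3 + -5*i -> [-3, -8, -13, -18, -23]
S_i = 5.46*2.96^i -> [5.46, 16.16, 47.84, 141.6, 419.14]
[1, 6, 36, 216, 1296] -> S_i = 1*6^i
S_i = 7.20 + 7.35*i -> [7.2, 14.55, 21.9, 29.25, 36.6]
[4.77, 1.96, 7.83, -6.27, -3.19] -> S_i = Random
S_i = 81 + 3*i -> [81, 84, 87, 90, 93]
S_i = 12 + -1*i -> [12, 11, 10, 9, 8]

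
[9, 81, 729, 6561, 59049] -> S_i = 9*9^i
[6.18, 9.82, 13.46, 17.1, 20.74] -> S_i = 6.18 + 3.64*i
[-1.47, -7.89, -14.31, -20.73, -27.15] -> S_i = -1.47 + -6.42*i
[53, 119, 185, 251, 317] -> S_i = 53 + 66*i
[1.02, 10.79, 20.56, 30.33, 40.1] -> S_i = 1.02 + 9.77*i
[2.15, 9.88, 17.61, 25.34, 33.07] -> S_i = 2.15 + 7.73*i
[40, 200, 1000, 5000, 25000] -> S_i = 40*5^i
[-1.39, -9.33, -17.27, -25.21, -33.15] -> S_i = -1.39 + -7.94*i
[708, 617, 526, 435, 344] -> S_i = 708 + -91*i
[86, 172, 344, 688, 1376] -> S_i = 86*2^i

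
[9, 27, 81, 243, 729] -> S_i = 9*3^i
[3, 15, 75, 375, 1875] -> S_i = 3*5^i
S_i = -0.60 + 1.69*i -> [-0.6, 1.09, 2.78, 4.47, 6.16]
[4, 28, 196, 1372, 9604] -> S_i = 4*7^i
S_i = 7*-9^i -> [7, -63, 567, -5103, 45927]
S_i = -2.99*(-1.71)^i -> [-2.99, 5.11, -8.74, 14.95, -25.57]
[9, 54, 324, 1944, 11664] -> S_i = 9*6^i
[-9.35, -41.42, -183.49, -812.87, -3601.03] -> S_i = -9.35*4.43^i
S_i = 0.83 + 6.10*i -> [0.83, 6.93, 13.03, 19.13, 25.23]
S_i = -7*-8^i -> [-7, 56, -448, 3584, -28672]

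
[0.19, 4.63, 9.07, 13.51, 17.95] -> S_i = 0.19 + 4.44*i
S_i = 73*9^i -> [73, 657, 5913, 53217, 478953]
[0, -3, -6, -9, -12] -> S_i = 0 + -3*i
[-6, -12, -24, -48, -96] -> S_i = -6*2^i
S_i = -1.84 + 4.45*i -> [-1.84, 2.61, 7.06, 11.51, 15.96]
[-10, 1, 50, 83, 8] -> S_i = Random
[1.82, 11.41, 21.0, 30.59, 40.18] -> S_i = 1.82 + 9.59*i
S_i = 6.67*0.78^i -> [6.67, 5.2, 4.06, 3.17, 2.47]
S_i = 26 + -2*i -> [26, 24, 22, 20, 18]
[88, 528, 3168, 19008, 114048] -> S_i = 88*6^i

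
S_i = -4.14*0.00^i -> [-4.14, -0.0, -0.0, -0.0, -0.0]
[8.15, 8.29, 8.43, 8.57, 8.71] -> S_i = 8.15 + 0.14*i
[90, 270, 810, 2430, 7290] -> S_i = 90*3^i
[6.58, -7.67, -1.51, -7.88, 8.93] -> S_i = Random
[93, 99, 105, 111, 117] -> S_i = 93 + 6*i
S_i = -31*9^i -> [-31, -279, -2511, -22599, -203391]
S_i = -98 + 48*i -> [-98, -50, -2, 46, 94]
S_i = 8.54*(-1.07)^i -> [8.54, -9.14, 9.78, -10.46, 11.19]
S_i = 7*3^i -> [7, 21, 63, 189, 567]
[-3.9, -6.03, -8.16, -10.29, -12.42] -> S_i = -3.90 + -2.13*i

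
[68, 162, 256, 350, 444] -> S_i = 68 + 94*i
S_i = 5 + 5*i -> [5, 10, 15, 20, 25]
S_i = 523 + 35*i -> [523, 558, 593, 628, 663]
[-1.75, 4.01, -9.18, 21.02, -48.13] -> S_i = -1.75*(-2.29)^i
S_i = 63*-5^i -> [63, -315, 1575, -7875, 39375]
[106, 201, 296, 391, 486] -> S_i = 106 + 95*i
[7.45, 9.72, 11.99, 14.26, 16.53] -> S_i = 7.45 + 2.27*i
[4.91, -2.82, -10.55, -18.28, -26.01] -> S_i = 4.91 + -7.73*i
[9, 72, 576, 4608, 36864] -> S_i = 9*8^i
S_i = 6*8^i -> [6, 48, 384, 3072, 24576]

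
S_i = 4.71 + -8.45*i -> [4.71, -3.74, -12.19, -20.64, -29.09]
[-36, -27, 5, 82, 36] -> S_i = Random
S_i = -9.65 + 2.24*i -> [-9.65, -7.41, -5.17, -2.93, -0.69]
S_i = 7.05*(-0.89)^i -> [7.05, -6.27, 5.58, -4.97, 4.42]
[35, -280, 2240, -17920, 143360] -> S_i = 35*-8^i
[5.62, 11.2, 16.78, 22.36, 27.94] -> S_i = 5.62 + 5.58*i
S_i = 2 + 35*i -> [2, 37, 72, 107, 142]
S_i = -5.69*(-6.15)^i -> [-5.69, 34.99, -215.21, 1323.54, -8139.78]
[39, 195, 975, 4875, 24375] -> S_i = 39*5^i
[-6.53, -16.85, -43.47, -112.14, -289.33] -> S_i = -6.53*2.58^i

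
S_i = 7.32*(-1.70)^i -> [7.32, -12.44, 21.15, -35.96, 61.14]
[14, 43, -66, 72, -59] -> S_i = Random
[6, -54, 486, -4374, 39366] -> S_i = 6*-9^i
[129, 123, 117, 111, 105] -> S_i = 129 + -6*i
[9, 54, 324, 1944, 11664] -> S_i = 9*6^i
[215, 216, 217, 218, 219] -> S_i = 215 + 1*i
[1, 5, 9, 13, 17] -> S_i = 1 + 4*i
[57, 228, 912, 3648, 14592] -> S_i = 57*4^i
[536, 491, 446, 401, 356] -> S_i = 536 + -45*i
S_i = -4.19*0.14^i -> [-4.19, -0.59, -0.08, -0.01, -0.0]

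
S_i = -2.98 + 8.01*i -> [-2.98, 5.03, 13.04, 21.05, 29.06]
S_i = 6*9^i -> [6, 54, 486, 4374, 39366]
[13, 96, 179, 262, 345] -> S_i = 13 + 83*i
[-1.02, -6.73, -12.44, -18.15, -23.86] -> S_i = -1.02 + -5.71*i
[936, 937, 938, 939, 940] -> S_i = 936 + 1*i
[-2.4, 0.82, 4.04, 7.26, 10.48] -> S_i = -2.40 + 3.22*i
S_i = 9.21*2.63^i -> [9.21, 24.22, 63.7, 167.54, 440.64]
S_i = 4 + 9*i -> [4, 13, 22, 31, 40]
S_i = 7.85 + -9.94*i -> [7.85, -2.09, -12.03, -21.97, -31.91]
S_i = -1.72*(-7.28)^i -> [-1.72, 12.52, -91.16, 663.62, -4831.19]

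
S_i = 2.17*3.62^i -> [2.17, 7.86, 28.44, 102.94, 372.64]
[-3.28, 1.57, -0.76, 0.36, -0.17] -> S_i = -3.28*(-0.48)^i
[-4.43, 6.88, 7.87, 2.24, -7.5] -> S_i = Random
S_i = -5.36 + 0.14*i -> [-5.36, -5.22, -5.08, -4.94, -4.8]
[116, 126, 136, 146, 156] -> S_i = 116 + 10*i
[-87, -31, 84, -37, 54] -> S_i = Random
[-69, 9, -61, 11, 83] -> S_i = Random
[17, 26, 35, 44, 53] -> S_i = 17 + 9*i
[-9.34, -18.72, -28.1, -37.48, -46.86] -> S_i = -9.34 + -9.38*i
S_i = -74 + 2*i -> [-74, -72, -70, -68, -66]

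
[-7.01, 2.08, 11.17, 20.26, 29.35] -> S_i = -7.01 + 9.09*i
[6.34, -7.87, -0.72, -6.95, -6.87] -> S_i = Random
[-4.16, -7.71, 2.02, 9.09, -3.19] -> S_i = Random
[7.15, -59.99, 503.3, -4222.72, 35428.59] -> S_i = 7.15*(-8.39)^i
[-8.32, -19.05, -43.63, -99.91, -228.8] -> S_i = -8.32*2.29^i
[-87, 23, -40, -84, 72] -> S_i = Random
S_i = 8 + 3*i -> [8, 11, 14, 17, 20]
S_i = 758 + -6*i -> [758, 752, 746, 740, 734]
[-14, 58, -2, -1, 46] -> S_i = Random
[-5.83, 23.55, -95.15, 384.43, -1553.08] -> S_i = -5.83*(-4.04)^i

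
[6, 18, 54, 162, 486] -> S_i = 6*3^i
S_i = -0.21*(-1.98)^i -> [-0.21, 0.42, -0.82, 1.63, -3.23]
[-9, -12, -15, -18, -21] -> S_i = -9 + -3*i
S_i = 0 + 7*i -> [0, 7, 14, 21, 28]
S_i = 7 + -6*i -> [7, 1, -5, -11, -17]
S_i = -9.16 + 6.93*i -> [-9.16, -2.23, 4.7, 11.63, 18.56]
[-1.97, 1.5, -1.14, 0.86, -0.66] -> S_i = -1.97*(-0.76)^i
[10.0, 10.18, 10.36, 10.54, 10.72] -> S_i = 10.00 + 0.18*i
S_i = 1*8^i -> [1, 8, 64, 512, 4096]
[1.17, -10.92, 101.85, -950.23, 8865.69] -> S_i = 1.17*(-9.33)^i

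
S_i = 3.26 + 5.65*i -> [3.26, 8.91, 14.56, 20.21, 25.86]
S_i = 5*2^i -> [5, 10, 20, 40, 80]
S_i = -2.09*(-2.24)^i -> [-2.09, 4.68, -10.49, 23.49, -52.62]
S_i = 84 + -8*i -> [84, 76, 68, 60, 52]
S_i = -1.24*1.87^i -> [-1.24, -2.32, -4.34, -8.11, -15.16]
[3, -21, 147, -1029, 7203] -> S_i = 3*-7^i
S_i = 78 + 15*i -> [78, 93, 108, 123, 138]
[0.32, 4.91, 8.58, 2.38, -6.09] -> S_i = Random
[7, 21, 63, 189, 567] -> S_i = 7*3^i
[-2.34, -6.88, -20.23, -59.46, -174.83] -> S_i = -2.34*2.94^i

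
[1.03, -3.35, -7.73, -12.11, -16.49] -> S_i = 1.03 + -4.38*i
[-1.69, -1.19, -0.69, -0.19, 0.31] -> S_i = -1.69 + 0.50*i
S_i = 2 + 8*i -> [2, 10, 18, 26, 34]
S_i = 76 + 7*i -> [76, 83, 90, 97, 104]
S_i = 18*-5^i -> [18, -90, 450, -2250, 11250]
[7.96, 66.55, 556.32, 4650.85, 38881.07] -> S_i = 7.96*8.36^i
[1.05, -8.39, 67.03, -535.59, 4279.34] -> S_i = 1.05*(-7.99)^i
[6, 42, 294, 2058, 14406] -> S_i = 6*7^i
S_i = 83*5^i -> [83, 415, 2075, 10375, 51875]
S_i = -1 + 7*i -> [-1, 6, 13, 20, 27]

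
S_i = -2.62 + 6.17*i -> [-2.62, 3.55, 9.72, 15.89, 22.06]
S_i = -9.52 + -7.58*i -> [-9.52, -17.1, -24.68, -32.26, -39.84]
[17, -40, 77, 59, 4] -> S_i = Random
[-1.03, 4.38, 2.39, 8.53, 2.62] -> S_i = Random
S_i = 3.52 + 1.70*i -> [3.52, 5.22, 6.92, 8.62, 10.32]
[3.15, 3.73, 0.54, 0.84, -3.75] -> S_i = Random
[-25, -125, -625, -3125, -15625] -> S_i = -25*5^i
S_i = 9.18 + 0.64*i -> [9.18, 9.82, 10.46, 11.1, 11.74]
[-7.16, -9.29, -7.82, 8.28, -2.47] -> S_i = Random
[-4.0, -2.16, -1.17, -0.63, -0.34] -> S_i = -4.00*0.54^i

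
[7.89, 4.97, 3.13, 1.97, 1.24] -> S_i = 7.89*0.63^i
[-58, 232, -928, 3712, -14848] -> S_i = -58*-4^i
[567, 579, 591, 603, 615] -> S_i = 567 + 12*i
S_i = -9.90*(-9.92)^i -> [-9.9, 98.21, -974.22, 9664.3, -95869.81]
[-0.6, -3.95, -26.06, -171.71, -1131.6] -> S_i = -0.60*6.59^i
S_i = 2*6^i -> [2, 12, 72, 432, 2592]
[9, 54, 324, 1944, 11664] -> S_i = 9*6^i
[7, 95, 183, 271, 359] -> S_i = 7 + 88*i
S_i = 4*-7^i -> [4, -28, 196, -1372, 9604]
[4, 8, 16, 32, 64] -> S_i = 4*2^i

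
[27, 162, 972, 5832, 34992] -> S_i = 27*6^i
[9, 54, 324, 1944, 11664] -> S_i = 9*6^i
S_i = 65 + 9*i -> [65, 74, 83, 92, 101]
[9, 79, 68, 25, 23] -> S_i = Random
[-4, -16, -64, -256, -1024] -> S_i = -4*4^i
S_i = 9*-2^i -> [9, -18, 36, -72, 144]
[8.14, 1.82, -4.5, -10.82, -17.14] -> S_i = 8.14 + -6.32*i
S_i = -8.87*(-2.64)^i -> [-8.87, 23.42, -61.82, 163.21, -430.86]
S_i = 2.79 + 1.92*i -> [2.79, 4.71, 6.63, 8.55, 10.47]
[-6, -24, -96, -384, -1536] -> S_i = -6*4^i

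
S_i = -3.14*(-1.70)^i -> [-3.14, 5.34, -9.07, 15.43, -26.23]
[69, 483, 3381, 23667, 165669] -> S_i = 69*7^i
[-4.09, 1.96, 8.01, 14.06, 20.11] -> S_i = -4.09 + 6.05*i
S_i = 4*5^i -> [4, 20, 100, 500, 2500]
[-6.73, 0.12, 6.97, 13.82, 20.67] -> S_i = -6.73 + 6.85*i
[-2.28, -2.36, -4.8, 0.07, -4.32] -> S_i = Random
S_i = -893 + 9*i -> [-893, -884, -875, -866, -857]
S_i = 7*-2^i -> [7, -14, 28, -56, 112]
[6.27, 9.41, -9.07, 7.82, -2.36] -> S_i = Random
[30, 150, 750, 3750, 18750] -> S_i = 30*5^i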